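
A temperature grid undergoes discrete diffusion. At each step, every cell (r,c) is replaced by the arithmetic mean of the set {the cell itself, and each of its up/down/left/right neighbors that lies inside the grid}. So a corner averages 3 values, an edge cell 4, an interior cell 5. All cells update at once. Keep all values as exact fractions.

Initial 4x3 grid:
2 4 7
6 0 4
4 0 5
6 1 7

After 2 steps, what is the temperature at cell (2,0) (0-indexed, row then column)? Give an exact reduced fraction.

Step 1: cell (2,0) = 4
Step 2: cell (2,0) = 19/6
Full grid after step 2:
  41/12 301/80 49/12
  69/20 301/100 79/20
  19/6 163/50 43/12
  67/18 27/8 71/18

Answer: 19/6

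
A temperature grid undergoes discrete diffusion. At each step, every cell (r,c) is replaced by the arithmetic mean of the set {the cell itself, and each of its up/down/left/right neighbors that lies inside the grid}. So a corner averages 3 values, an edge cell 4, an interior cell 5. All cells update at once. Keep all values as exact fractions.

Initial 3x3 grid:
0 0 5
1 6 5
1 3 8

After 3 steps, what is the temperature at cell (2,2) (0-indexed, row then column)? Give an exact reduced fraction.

Answer: 959/216

Derivation:
Step 1: cell (2,2) = 16/3
Step 2: cell (2,2) = 95/18
Step 3: cell (2,2) = 959/216
Full grid after step 3:
  835/432 8443/2880 1555/432
  589/240 3791/1200 3127/720
  583/216 611/160 959/216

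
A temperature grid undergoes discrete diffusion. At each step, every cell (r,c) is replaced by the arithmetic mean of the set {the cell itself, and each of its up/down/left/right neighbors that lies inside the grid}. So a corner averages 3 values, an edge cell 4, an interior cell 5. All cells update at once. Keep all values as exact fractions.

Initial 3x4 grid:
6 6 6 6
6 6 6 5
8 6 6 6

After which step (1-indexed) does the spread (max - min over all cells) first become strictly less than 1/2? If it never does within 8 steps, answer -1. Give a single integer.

Step 1: max=20/3, min=17/3, spread=1
Step 2: max=59/9, min=1373/240, spread=601/720
Step 3: max=689/108, min=12523/2160, spread=419/720
Step 4: max=408733/64800, min=756161/129600, spread=4087/8640
  -> spread < 1/2 first at step 4
Step 5: max=24282737/3888000, min=45610819/7776000, spread=65659/172800
Step 6: max=1447441303/233280000, min=2750379881/466560000, spread=1926703/6220800
Step 7: max=86392822277/13996800000, min=165743427979/27993600000, spread=93896221/373248000
Step 8: max=5163044349943/839808000000, min=9980585601761/1679616000000, spread=61422773/298598400

Answer: 4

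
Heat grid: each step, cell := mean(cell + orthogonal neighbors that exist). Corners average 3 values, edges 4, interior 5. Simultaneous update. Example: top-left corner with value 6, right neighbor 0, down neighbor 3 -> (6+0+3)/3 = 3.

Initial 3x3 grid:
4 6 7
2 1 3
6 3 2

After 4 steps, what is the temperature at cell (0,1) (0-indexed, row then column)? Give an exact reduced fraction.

Step 1: cell (0,1) = 9/2
Step 2: cell (0,1) = 101/24
Step 3: cell (0,1) = 5719/1440
Step 4: cell (0,1) = 333293/86400
Full grid after step 4:
  32731/8640 333293/86400 100133/25920
  614711/172800 16027/4500 22993/6400
  86443/25920 142909/43200 86143/25920

Answer: 333293/86400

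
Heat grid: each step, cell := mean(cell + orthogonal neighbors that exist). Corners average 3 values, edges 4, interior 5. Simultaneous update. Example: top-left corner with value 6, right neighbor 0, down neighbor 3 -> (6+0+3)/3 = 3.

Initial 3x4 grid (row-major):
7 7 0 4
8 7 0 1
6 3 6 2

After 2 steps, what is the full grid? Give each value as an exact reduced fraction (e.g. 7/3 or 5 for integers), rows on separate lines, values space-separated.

After step 1:
  22/3 21/4 11/4 5/3
  7 5 14/5 7/4
  17/3 11/2 11/4 3
After step 2:
  235/36 61/12 187/60 37/18
  25/4 511/100 301/100 553/240
  109/18 227/48 281/80 5/2

Answer: 235/36 61/12 187/60 37/18
25/4 511/100 301/100 553/240
109/18 227/48 281/80 5/2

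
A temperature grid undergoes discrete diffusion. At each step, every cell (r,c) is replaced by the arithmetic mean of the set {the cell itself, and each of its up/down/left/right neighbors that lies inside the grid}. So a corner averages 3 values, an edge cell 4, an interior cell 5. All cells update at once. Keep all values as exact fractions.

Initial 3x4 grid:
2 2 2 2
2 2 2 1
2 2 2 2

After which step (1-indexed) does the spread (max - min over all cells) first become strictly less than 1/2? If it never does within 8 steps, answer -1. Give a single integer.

Step 1: max=2, min=5/3, spread=1/3
  -> spread < 1/2 first at step 1
Step 2: max=2, min=413/240, spread=67/240
Step 3: max=2, min=3883/2160, spread=437/2160
Step 4: max=1991/1000, min=1570469/864000, spread=29951/172800
Step 5: max=6671/3375, min=14336179/7776000, spread=206761/1555200
Step 6: max=10634329/5400000, min=5764604429/3110400000, spread=14430763/124416000
Step 7: max=846347273/432000000, min=348140258311/186624000000, spread=139854109/1492992000
Step 8: max=75908771023/38880000000, min=20972408109749/11197440000000, spread=7114543559/89579520000

Answer: 1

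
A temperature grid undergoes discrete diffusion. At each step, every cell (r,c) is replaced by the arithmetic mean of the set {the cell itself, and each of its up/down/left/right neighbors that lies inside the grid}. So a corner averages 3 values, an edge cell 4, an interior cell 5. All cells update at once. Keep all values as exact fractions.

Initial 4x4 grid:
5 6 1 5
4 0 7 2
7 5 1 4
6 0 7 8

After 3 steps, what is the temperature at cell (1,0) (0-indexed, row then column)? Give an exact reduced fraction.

Answer: 2411/600

Derivation:
Step 1: cell (1,0) = 4
Step 2: cell (1,0) = 189/40
Step 3: cell (1,0) = 2411/600
Full grid after step 3:
  347/80 8809/2400 27979/7200 1873/540
  2411/600 8297/2000 2591/750 29209/7200
  8087/1800 5711/1500 26057/6000 29321/7200
  1147/270 8057/1800 7619/1800 10403/2160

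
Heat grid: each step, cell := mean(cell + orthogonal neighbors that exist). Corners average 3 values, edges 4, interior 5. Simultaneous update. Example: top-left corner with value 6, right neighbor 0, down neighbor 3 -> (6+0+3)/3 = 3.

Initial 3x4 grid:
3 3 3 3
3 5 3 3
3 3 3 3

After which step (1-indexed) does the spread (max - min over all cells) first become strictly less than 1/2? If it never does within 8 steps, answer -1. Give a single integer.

Step 1: max=7/2, min=3, spread=1/2
Step 2: max=173/50, min=3, spread=23/50
  -> spread < 1/2 first at step 2
Step 3: max=8011/2400, min=613/200, spread=131/480
Step 4: max=71351/21600, min=11191/3600, spread=841/4320
Step 5: max=28462051/8640000, min=2253373/720000, spread=56863/345600
Step 6: max=254814341/77760000, min=20429543/6480000, spread=386393/3110400
Step 7: max=101705723131/31104000000, min=8196358813/2592000000, spread=26795339/248832000
Step 8: max=6082535714129/1866240000000, min=493646149667/155520000000, spread=254051069/2985984000

Answer: 2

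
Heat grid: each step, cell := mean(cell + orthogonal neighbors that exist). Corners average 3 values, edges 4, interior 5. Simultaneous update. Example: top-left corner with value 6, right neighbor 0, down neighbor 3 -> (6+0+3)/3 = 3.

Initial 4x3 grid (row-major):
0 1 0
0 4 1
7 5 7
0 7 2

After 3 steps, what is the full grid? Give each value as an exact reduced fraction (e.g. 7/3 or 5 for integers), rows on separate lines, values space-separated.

Answer: 833/540 8683/4800 232/135
19187/7200 4927/2000 20887/7200
24457/7200 2023/500 26657/7200
1829/432 9889/2400 1957/432

Derivation:
After step 1:
  1/3 5/4 2/3
  11/4 11/5 3
  3 6 15/4
  14/3 7/2 16/3
After step 2:
  13/9 89/80 59/36
  497/240 76/25 577/240
  197/48 369/100 217/48
  67/18 39/8 151/36
After step 3:
  833/540 8683/4800 232/135
  19187/7200 4927/2000 20887/7200
  24457/7200 2023/500 26657/7200
  1829/432 9889/2400 1957/432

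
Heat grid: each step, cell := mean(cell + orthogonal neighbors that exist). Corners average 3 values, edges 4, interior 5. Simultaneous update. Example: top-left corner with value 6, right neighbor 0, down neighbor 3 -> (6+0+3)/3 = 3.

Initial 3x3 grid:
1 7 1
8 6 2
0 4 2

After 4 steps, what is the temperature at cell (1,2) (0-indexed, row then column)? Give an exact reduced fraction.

Answer: 1042987/288000

Derivation:
Step 1: cell (1,2) = 11/4
Step 2: cell (1,2) = 283/80
Step 3: cell (1,2) = 16021/4800
Step 4: cell (1,2) = 1042987/288000
Full grid after step 4:
  268679/64800 3491461/864000 238229/64800
  3567461/864000 1354957/360000 1042987/288000
  165811/43200 200521/54000 439733/129600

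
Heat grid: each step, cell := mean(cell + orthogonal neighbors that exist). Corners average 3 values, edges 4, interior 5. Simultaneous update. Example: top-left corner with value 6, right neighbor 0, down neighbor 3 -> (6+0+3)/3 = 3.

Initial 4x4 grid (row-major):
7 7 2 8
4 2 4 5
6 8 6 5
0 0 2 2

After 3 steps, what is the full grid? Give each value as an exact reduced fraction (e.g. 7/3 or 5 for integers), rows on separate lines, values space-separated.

Answer: 46/9 11639/2400 3997/800 389/80
11129/2400 2393/500 9111/2000 121/25
3251/800 7829/2000 1049/250 1243/300
781/240 669/200 2021/600 133/36

Derivation:
After step 1:
  6 9/2 21/4 5
  19/4 5 19/5 11/2
  9/2 22/5 5 9/2
  2 5/2 5/2 3
After step 2:
  61/12 83/16 371/80 21/4
  81/16 449/100 491/100 47/10
  313/80 107/25 101/25 9/2
  3 57/20 13/4 10/3
After step 3:
  46/9 11639/2400 3997/800 389/80
  11129/2400 2393/500 9111/2000 121/25
  3251/800 7829/2000 1049/250 1243/300
  781/240 669/200 2021/600 133/36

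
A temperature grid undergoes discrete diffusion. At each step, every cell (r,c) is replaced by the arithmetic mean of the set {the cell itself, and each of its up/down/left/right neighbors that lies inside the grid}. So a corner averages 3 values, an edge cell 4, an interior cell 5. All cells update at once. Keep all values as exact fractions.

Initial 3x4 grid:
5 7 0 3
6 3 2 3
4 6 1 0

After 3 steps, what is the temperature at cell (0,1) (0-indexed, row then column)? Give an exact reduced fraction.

Answer: 3089/800

Derivation:
Step 1: cell (0,1) = 15/4
Step 2: cell (0,1) = 351/80
Step 3: cell (0,1) = 3089/800
Full grid after step 3:
  3431/720 3089/800 7277/2400 1621/720
  32441/7200 5987/1500 7849/3000 7873/3600
  9773/2160 25751/7200 19481/7200 4223/2160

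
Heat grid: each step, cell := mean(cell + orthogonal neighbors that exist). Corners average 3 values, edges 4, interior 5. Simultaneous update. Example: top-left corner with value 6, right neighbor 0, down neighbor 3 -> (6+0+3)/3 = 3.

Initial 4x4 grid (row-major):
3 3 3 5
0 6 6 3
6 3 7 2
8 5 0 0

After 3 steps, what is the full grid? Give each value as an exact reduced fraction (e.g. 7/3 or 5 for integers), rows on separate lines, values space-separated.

After step 1:
  2 15/4 17/4 11/3
  15/4 18/5 5 4
  17/4 27/5 18/5 3
  19/3 4 3 2/3
After step 2:
  19/6 17/5 25/6 143/36
  17/5 43/10 409/100 47/12
  74/15 417/100 4 169/60
  175/36 281/60 169/60 20/9
After step 3:
  299/90 451/120 7033/1800 217/54
  79/20 484/125 3071/750 3329/900
  3907/900 3313/750 1342/375 583/180
  1303/270 7439/1800 247/72 707/270

Answer: 299/90 451/120 7033/1800 217/54
79/20 484/125 3071/750 3329/900
3907/900 3313/750 1342/375 583/180
1303/270 7439/1800 247/72 707/270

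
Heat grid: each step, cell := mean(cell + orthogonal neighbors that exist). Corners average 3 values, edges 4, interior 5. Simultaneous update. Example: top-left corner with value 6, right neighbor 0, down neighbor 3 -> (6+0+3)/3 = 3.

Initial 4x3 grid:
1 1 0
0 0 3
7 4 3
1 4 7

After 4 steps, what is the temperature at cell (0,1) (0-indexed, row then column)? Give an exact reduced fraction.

Step 1: cell (0,1) = 1/2
Step 2: cell (0,1) = 41/40
Step 3: cell (0,1) = 3019/2400
Step 4: cell (0,1) = 216761/144000
Full grid after step 4:
  97687/64800 216761/144000 52381/32400
  223397/108000 3967/1875 482669/216000
  35233/12000 551857/180000 680569/216000
  12529/3600 196951/54000 239947/64800

Answer: 216761/144000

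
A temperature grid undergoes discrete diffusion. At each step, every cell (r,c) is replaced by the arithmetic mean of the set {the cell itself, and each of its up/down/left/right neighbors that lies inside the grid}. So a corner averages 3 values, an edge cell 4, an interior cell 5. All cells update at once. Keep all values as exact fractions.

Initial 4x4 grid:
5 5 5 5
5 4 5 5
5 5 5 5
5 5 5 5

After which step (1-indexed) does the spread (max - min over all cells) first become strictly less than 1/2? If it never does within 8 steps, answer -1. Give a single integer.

Step 1: max=5, min=19/4, spread=1/4
  -> spread < 1/2 first at step 1
Step 2: max=5, min=239/50, spread=11/50
Step 3: max=5, min=11633/2400, spread=367/2400
Step 4: max=2987/600, min=52429/10800, spread=1337/10800
Step 5: max=89531/18000, min=1578331/324000, spread=33227/324000
Step 6: max=535951/108000, min=47385673/9720000, spread=849917/9720000
Step 7: max=8031467/1620000, min=1424285653/291600000, spread=21378407/291600000
Step 8: max=2406311657/486000000, min=42773537629/8748000000, spread=540072197/8748000000

Answer: 1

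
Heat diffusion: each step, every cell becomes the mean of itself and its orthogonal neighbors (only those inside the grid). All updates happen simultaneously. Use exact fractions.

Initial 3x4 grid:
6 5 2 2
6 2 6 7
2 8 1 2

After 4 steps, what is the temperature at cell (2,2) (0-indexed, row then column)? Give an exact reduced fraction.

Step 1: cell (2,2) = 17/4
Step 2: cell (2,2) = 433/120
Step 3: cell (2,2) = 589/144
Step 4: cell (2,2) = 10657/2700
Full grid after step 4:
  28903/6480 5929/1350 10757/2700 102223/25920
  32953/7200 5063/1200 19699/4800 220621/57600
  28403/6480 11683/2700 10657/2700 101903/25920

Answer: 10657/2700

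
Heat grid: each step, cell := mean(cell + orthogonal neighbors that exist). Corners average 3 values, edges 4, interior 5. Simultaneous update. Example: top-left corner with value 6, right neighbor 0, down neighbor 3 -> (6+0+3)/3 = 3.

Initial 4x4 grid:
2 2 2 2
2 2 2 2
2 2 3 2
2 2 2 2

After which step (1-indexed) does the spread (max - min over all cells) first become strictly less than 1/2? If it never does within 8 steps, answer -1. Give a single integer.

Answer: 1

Derivation:
Step 1: max=9/4, min=2, spread=1/4
  -> spread < 1/2 first at step 1
Step 2: max=111/50, min=2, spread=11/50
Step 3: max=5167/2400, min=2, spread=367/2400
Step 4: max=23171/10800, min=1213/600, spread=1337/10800
Step 5: max=689669/324000, min=36469/18000, spread=33227/324000
Step 6: max=20654327/9720000, min=220049/108000, spread=849917/9720000
Step 7: max=616914347/291600000, min=3308533/1620000, spread=21378407/291600000
Step 8: max=18462462371/8748000000, min=995688343/486000000, spread=540072197/8748000000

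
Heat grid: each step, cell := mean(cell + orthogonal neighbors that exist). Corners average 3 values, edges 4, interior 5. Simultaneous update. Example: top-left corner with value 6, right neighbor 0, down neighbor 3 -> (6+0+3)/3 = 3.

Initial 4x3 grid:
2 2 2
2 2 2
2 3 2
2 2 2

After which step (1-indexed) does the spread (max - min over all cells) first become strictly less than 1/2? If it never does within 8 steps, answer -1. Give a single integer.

Step 1: max=9/4, min=2, spread=1/4
  -> spread < 1/2 first at step 1
Step 2: max=223/100, min=2, spread=23/100
Step 3: max=10411/4800, min=813/400, spread=131/960
Step 4: max=92951/43200, min=14791/7200, spread=841/8640
Step 5: max=37102051/17280000, min=2973373/1440000, spread=56863/691200
Step 6: max=332574341/155520000, min=26909543/12960000, spread=386393/6220800
Step 7: max=132809723131/62208000000, min=10788358813/5184000000, spread=26795339/497664000
Step 8: max=7948775714129/3732480000000, min=649166149667/311040000000, spread=254051069/5971968000

Answer: 1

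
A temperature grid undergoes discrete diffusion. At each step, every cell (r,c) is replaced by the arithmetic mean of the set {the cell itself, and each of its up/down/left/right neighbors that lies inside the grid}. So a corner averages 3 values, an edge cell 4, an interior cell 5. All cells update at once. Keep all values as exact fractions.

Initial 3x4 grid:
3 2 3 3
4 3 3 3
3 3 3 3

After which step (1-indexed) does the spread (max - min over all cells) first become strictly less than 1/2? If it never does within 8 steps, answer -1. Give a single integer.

Step 1: max=10/3, min=11/4, spread=7/12
Step 2: max=115/36, min=23/8, spread=23/72
  -> spread < 1/2 first at step 2
Step 3: max=1357/432, min=697/240, spread=32/135
Step 4: max=16063/5184, min=6337/2160, spread=4271/25920
Step 5: max=4778113/1555200, min=190807/64800, spread=39749/311040
Step 6: max=285011147/93312000, min=5741959/1944000, spread=1879423/18662400
Step 7: max=17029363393/5598720000, min=172764883/58320000, spread=3551477/44789760
Step 8: max=1018676725187/335923200000, min=20781581869/6998400000, spread=846431819/13436928000

Answer: 2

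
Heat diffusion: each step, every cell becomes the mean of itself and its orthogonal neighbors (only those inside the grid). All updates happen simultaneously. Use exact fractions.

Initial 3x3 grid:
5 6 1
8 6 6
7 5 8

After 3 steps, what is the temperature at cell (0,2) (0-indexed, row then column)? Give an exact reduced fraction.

Answer: 11207/2160

Derivation:
Step 1: cell (0,2) = 13/3
Step 2: cell (0,2) = 169/36
Step 3: cell (0,2) = 11207/2160
Full grid after step 3:
  1579/270 38887/7200 11207/2160
  14729/2400 35413/6000 79349/14400
  3493/540 14879/2400 12947/2160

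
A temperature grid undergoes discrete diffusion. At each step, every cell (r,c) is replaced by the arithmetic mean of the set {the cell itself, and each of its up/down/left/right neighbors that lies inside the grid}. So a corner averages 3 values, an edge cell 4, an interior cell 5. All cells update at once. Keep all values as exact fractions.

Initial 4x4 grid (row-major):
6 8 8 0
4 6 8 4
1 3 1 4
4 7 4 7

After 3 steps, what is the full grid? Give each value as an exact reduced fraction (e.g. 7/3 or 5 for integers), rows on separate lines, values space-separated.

Answer: 1337/240 569/100 1613/300 877/180
3887/800 10157/2000 491/100 1373/300
9893/2400 4333/1000 8953/2000 263/60
1411/360 10073/2400 425/96 643/144

Derivation:
After step 1:
  6 7 6 4
  17/4 29/5 27/5 4
  3 18/5 4 4
  4 9/2 19/4 5
After step 2:
  23/4 31/5 28/5 14/3
  381/80 521/100 126/25 87/20
  297/80 209/50 87/20 17/4
  23/6 337/80 73/16 55/12
After step 3:
  1337/240 569/100 1613/300 877/180
  3887/800 10157/2000 491/100 1373/300
  9893/2400 4333/1000 8953/2000 263/60
  1411/360 10073/2400 425/96 643/144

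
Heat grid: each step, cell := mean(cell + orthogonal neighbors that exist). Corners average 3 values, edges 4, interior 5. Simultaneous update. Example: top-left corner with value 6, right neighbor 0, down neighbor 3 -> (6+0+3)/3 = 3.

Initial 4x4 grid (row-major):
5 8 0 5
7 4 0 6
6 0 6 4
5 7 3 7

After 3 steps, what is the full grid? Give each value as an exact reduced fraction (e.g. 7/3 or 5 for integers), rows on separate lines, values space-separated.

After step 1:
  20/3 17/4 13/4 11/3
  11/2 19/5 16/5 15/4
  9/2 23/5 13/5 23/4
  6 15/4 23/4 14/3
After step 2:
  197/36 539/120 431/120 32/9
  307/60 427/100 83/25 491/120
  103/20 77/20 219/50 503/120
  19/4 201/40 503/120 97/18
After step 3:
  5429/1080 16043/3600 13463/3600 2023/540
  2251/450 12629/3000 1474/375 13643/3600
  283/60 907/200 299/75 16247/3600
  199/40 1069/240 17087/3600 2479/540

Answer: 5429/1080 16043/3600 13463/3600 2023/540
2251/450 12629/3000 1474/375 13643/3600
283/60 907/200 299/75 16247/3600
199/40 1069/240 17087/3600 2479/540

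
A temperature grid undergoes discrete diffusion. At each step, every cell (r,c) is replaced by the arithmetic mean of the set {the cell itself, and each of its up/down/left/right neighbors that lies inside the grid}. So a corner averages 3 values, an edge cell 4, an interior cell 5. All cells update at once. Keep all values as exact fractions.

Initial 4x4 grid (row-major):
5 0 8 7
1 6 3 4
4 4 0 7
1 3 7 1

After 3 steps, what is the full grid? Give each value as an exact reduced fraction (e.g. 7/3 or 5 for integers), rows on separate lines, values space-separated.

Answer: 2381/720 9523/2400 32417/7200 5401/1080
669/200 283/80 12703/3000 33497/7200
5521/1800 2543/750 7727/2000 9691/2400
833/270 752/225 177/50 2849/720

Derivation:
After step 1:
  2 19/4 9/2 19/3
  4 14/5 21/5 21/4
  5/2 17/5 21/5 3
  8/3 15/4 11/4 5
After step 2:
  43/12 281/80 1187/240 193/36
  113/40 383/100 419/100 1127/240
  377/120 333/100 351/100 349/80
  107/36 377/120 157/40 43/12
After step 3:
  2381/720 9523/2400 32417/7200 5401/1080
  669/200 283/80 12703/3000 33497/7200
  5521/1800 2543/750 7727/2000 9691/2400
  833/270 752/225 177/50 2849/720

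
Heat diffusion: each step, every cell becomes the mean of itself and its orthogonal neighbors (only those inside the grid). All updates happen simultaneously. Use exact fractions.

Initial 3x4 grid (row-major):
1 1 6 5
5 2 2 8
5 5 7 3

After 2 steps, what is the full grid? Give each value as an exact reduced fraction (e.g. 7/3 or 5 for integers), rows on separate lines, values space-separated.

After step 1:
  7/3 5/2 7/2 19/3
  13/4 3 5 9/2
  5 19/4 17/4 6
After step 2:
  97/36 17/6 13/3 43/9
  163/48 37/10 81/20 131/24
  13/3 17/4 5 59/12

Answer: 97/36 17/6 13/3 43/9
163/48 37/10 81/20 131/24
13/3 17/4 5 59/12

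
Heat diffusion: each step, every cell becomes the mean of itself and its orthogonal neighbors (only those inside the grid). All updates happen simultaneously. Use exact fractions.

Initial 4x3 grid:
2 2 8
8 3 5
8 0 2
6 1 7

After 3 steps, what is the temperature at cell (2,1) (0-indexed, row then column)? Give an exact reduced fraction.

Answer: 23507/6000

Derivation:
Step 1: cell (2,1) = 14/5
Step 2: cell (2,1) = 189/50
Step 3: cell (2,1) = 23507/6000
Full grid after step 3:
  1561/360 6727/1600 3037/720
  10523/2400 4117/1000 201/50
  10603/2400 23507/6000 13417/3600
  1037/240 27989/7200 3829/1080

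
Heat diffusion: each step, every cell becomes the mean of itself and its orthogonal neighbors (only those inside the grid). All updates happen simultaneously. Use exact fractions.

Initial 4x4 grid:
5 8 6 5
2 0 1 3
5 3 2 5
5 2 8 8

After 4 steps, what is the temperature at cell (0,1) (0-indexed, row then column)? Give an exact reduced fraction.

Step 1: cell (0,1) = 19/4
Step 2: cell (0,1) = 351/80
Step 3: cell (0,1) = 9547/2400
Step 4: cell (0,1) = 284377/72000
Full grid after step 4:
  13957/3600 284377/72000 855907/216000 53261/12960
  29753/8000 21913/6000 702691/180000 27401/6750
  259889/72000 227027/60000 4829/1200 4963/1125
  16621/4320 143557/36000 17849/4000 16837/3600

Answer: 284377/72000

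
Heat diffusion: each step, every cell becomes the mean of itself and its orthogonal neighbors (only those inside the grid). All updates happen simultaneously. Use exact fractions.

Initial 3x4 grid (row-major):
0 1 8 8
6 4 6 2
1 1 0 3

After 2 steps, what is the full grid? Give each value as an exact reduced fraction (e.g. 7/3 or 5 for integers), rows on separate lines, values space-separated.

After step 1:
  7/3 13/4 23/4 6
  11/4 18/5 4 19/4
  8/3 3/2 5/2 5/3
After step 2:
  25/9 56/15 19/4 11/2
  227/80 151/50 103/25 197/48
  83/36 77/30 29/12 107/36

Answer: 25/9 56/15 19/4 11/2
227/80 151/50 103/25 197/48
83/36 77/30 29/12 107/36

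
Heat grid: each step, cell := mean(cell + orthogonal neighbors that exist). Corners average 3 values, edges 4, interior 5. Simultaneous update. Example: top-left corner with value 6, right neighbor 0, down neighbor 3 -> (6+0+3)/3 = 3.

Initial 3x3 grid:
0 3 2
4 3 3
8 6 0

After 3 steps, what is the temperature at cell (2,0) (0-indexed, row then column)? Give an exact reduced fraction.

Answer: 43/10

Derivation:
Step 1: cell (2,0) = 6
Step 2: cell (2,0) = 14/3
Step 3: cell (2,0) = 43/10
Full grid after step 3:
  6743/2160 3233/1200 701/270
  52171/14400 424/125 10199/3600
  43/10 6069/1600 817/240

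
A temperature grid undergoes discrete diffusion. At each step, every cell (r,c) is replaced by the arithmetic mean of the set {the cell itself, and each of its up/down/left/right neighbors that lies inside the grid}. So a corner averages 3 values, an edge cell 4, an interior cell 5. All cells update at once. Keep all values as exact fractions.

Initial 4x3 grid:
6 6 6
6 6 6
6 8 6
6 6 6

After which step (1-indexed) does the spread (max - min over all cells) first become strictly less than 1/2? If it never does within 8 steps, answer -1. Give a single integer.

Answer: 2

Derivation:
Step 1: max=13/2, min=6, spread=1/2
Step 2: max=323/50, min=6, spread=23/50
  -> spread < 1/2 first at step 2
Step 3: max=15211/2400, min=1213/200, spread=131/480
Step 4: max=136151/21600, min=21991/3600, spread=841/4320
Step 5: max=54382051/8640000, min=4413373/720000, spread=56863/345600
Step 6: max=488094341/77760000, min=39869543/6480000, spread=386393/3110400
Step 7: max=195017723131/31104000000, min=15972358813/2592000000, spread=26795339/248832000
Step 8: max=11681255714129/1866240000000, min=960206149667/155520000000, spread=254051069/2985984000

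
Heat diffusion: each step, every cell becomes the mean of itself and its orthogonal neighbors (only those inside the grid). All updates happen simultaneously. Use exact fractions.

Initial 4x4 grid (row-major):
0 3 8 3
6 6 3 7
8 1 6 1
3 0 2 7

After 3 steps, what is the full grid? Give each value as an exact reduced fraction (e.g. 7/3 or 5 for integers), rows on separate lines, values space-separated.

After step 1:
  3 17/4 17/4 6
  5 19/5 6 7/2
  9/2 21/5 13/5 21/4
  11/3 3/2 15/4 10/3
After step 2:
  49/12 153/40 41/8 55/12
  163/40 93/20 403/100 83/16
  521/120 83/25 109/25 881/240
  29/9 787/240 671/240 37/9
After step 3:
  719/180 1061/240 5269/1200 715/144
  343/80 199/50 9341/2000 10483/2400
  13463/3600 23941/6000 5453/1500 31193/7200
  7807/2160 22711/7200 26183/7200 476/135

Answer: 719/180 1061/240 5269/1200 715/144
343/80 199/50 9341/2000 10483/2400
13463/3600 23941/6000 5453/1500 31193/7200
7807/2160 22711/7200 26183/7200 476/135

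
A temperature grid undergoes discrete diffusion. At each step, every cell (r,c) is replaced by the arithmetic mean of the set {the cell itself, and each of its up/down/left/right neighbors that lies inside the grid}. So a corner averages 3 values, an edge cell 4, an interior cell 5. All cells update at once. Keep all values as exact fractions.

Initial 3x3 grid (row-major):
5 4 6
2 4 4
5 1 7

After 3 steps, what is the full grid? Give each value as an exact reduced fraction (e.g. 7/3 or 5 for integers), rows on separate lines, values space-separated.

Answer: 1655/432 2491/576 473/108
553/144 309/80 2573/576
1505/432 2285/576 293/72

Derivation:
After step 1:
  11/3 19/4 14/3
  4 3 21/4
  8/3 17/4 4
After step 2:
  149/36 193/48 44/9
  10/3 17/4 203/48
  131/36 167/48 9/2
After step 3:
  1655/432 2491/576 473/108
  553/144 309/80 2573/576
  1505/432 2285/576 293/72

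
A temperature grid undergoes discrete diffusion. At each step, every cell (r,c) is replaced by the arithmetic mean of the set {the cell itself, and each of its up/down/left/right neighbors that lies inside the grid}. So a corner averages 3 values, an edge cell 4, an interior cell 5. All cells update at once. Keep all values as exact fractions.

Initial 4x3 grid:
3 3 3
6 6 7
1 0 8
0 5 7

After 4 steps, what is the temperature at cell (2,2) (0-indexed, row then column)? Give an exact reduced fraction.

Step 1: cell (2,2) = 11/2
Step 2: cell (2,2) = 133/24
Step 3: cell (2,2) = 17447/3600
Step 4: cell (2,2) = 505619/108000
Full grid after step 4:
  170701/43200 3660917/864000 598153/129600
  89117/24000 1527373/360000 501589/108000
  251371/72000 719449/180000 505619/108000
  71183/21600 848983/216000 72481/16200

Answer: 505619/108000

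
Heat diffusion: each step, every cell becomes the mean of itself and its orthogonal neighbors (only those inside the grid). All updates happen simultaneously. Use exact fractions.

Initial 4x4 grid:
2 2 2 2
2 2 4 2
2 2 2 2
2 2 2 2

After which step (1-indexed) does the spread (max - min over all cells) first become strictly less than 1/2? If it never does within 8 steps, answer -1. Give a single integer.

Step 1: max=5/2, min=2, spread=1/2
Step 2: max=61/25, min=2, spread=11/25
  -> spread < 1/2 first at step 2
Step 3: max=2767/1200, min=2, spread=367/1200
Step 4: max=12371/5400, min=613/300, spread=1337/5400
Step 5: max=365669/162000, min=18469/9000, spread=33227/162000
Step 6: max=10934327/4860000, min=112049/54000, spread=849917/4860000
Step 7: max=325314347/145800000, min=1688533/810000, spread=21378407/145800000
Step 8: max=9714462371/4374000000, min=509688343/243000000, spread=540072197/4374000000

Answer: 2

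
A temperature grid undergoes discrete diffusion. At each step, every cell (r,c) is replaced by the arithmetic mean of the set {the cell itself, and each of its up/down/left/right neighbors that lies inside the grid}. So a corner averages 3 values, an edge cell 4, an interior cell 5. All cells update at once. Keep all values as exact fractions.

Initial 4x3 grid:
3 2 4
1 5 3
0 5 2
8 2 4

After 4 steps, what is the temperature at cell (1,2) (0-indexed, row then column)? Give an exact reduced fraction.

Answer: 129/40

Derivation:
Step 1: cell (1,2) = 7/2
Step 2: cell (1,2) = 33/10
Step 3: cell (1,2) = 16/5
Step 4: cell (1,2) = 129/40
Full grid after step 4:
  6161/2160 17309/5760 13477/4320
  8623/2880 18403/6000 129/40
  137557/43200 26589/8000 35633/10800
  17791/5184 21779/6400 17957/5184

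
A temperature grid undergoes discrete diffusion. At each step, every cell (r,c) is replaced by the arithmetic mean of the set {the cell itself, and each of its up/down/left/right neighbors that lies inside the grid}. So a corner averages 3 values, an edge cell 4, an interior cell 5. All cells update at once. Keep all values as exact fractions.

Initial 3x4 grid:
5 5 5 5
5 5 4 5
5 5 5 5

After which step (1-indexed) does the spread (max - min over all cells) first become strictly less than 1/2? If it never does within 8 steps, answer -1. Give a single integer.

Step 1: max=5, min=19/4, spread=1/4
  -> spread < 1/2 first at step 1
Step 2: max=5, min=477/100, spread=23/100
Step 3: max=1987/400, min=23189/4800, spread=131/960
Step 4: max=35609/7200, min=209449/43200, spread=841/8640
Step 5: max=7106627/1440000, min=83857949/17280000, spread=56863/691200
Step 6: max=63810457/12960000, min=756065659/155520000, spread=386393/6220800
Step 7: max=25499641187/5184000000, min=302646276869/62208000000, spread=26795339/497664000
Step 8: max=1528113850333/311040000000, min=18178584285871/3732480000000, spread=254051069/5971968000

Answer: 1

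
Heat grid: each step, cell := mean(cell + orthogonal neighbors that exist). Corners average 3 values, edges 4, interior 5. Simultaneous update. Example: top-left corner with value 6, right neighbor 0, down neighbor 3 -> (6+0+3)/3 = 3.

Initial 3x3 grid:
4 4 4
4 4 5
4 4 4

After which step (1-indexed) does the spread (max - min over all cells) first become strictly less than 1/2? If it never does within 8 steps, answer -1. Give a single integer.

Answer: 1

Derivation:
Step 1: max=13/3, min=4, spread=1/3
  -> spread < 1/2 first at step 1
Step 2: max=1027/240, min=4, spread=67/240
Step 3: max=9077/2160, min=807/200, spread=1807/10800
Step 4: max=3613963/864000, min=21961/5400, spread=33401/288000
Step 5: max=32333933/7776000, min=2203391/540000, spread=3025513/38880000
Step 6: max=12906526867/3110400000, min=117955949/28800000, spread=53531/995328
Step 7: max=772528925849/186624000000, min=31895116051/7776000000, spread=450953/11943936
Step 8: max=46298663560603/11197440000000, min=3833488610519/933120000000, spread=3799043/143327232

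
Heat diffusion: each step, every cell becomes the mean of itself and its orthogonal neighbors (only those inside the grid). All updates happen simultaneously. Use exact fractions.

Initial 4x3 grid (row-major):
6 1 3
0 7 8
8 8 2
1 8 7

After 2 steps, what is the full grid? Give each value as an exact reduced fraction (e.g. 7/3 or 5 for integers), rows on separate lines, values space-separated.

Answer: 71/18 923/240 53/12
499/120 259/50 401/80
653/120 279/50 1411/240
191/36 359/60 215/36

Derivation:
After step 1:
  7/3 17/4 4
  21/4 24/5 5
  17/4 33/5 25/4
  17/3 6 17/3
After step 2:
  71/18 923/240 53/12
  499/120 259/50 401/80
  653/120 279/50 1411/240
  191/36 359/60 215/36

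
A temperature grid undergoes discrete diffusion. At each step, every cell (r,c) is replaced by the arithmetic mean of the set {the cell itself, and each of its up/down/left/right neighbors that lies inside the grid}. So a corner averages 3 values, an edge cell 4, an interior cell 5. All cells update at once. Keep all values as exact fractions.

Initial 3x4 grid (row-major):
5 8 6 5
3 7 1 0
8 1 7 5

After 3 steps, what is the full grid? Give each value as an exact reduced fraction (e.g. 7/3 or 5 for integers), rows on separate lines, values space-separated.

After step 1:
  16/3 13/2 5 11/3
  23/4 4 21/5 11/4
  4 23/4 7/2 4
After step 2:
  211/36 125/24 581/120 137/36
  229/48 131/25 389/100 877/240
  31/6 69/16 349/80 41/12
After step 3:
  2281/432 4759/900 15971/3600 8857/2160
  75739/14400 14053/3000 13193/3000 53159/14400
  19/4 11449/2400 9589/2400 343/90

Answer: 2281/432 4759/900 15971/3600 8857/2160
75739/14400 14053/3000 13193/3000 53159/14400
19/4 11449/2400 9589/2400 343/90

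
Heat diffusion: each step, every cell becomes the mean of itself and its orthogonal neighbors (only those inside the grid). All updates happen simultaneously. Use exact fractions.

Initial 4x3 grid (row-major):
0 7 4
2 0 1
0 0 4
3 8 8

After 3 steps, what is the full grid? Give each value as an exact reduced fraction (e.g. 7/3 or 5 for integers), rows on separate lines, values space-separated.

Answer: 161/72 12001/4800 47/16
1541/800 1221/500 3449/1200
17269/7200 4403/1500 6361/1800
3437/1080 54763/14400 9289/2160

Derivation:
After step 1:
  3 11/4 4
  1/2 2 9/4
  5/4 12/5 13/4
  11/3 19/4 20/3
After step 2:
  25/12 47/16 3
  27/16 99/50 23/8
  469/240 273/100 437/120
  29/9 1049/240 44/9
After step 3:
  161/72 12001/4800 47/16
  1541/800 1221/500 3449/1200
  17269/7200 4403/1500 6361/1800
  3437/1080 54763/14400 9289/2160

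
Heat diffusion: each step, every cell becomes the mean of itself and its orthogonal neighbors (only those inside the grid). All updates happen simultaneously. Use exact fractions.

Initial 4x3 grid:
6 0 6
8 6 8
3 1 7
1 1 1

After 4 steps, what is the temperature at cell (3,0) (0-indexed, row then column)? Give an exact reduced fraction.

Step 1: cell (3,0) = 5/3
Step 2: cell (3,0) = 71/36
Step 3: cell (3,0) = 707/270
Step 4: cell (3,0) = 46303/16200
Full grid after step 4:
  307447/64800 2075233/432000 322447/64800
  231361/54000 818207/180000 247861/54000
  192361/54000 325841/90000 70787/18000
  46303/16200 653479/216000 17351/5400

Answer: 46303/16200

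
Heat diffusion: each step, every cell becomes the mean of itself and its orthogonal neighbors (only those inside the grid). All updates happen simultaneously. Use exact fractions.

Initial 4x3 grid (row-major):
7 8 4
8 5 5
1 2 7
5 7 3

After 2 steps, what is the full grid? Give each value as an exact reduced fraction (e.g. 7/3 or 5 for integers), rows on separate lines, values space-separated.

Answer: 227/36 187/30 203/36
1351/240 53/10 623/120
1079/240 9/2 587/120
151/36 373/80 85/18

Derivation:
After step 1:
  23/3 6 17/3
  21/4 28/5 21/4
  4 22/5 17/4
  13/3 17/4 17/3
After step 2:
  227/36 187/30 203/36
  1351/240 53/10 623/120
  1079/240 9/2 587/120
  151/36 373/80 85/18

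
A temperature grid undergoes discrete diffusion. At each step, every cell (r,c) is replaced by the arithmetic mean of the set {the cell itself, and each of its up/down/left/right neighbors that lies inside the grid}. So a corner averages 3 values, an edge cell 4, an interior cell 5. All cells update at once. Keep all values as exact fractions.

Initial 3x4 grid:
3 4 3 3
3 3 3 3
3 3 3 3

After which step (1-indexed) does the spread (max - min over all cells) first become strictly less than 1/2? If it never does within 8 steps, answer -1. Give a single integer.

Step 1: max=10/3, min=3, spread=1/3
  -> spread < 1/2 first at step 1
Step 2: max=391/120, min=3, spread=31/120
Step 3: max=3451/1080, min=3, spread=211/1080
Step 4: max=340897/108000, min=5447/1800, spread=14077/108000
Step 5: max=3056407/972000, min=327683/108000, spread=5363/48600
Step 6: max=91220809/29160000, min=182869/60000, spread=93859/1166400
Step 7: max=5459074481/1749600000, min=296936467/97200000, spread=4568723/69984000
Step 8: max=326708435629/104976000000, min=8929618889/2916000000, spread=8387449/167961600

Answer: 1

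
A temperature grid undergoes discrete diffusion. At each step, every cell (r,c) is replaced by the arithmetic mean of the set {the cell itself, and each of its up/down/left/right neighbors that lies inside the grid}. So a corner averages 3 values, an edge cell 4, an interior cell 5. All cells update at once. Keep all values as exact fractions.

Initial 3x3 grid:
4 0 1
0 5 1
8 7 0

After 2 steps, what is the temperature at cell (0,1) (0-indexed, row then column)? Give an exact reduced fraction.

Answer: 71/40

Derivation:
Step 1: cell (0,1) = 5/2
Step 2: cell (0,1) = 71/40
Full grid after step 2:
  97/36 71/40 59/36
  791/240 161/50 461/240
  19/4 229/60 113/36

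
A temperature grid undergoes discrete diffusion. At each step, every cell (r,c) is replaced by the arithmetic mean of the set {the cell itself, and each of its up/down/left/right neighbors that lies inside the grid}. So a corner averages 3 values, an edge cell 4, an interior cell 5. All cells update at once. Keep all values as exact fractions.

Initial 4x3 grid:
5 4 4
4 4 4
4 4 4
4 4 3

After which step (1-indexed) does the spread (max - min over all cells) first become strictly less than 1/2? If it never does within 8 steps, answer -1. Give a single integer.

Answer: 3

Derivation:
Step 1: max=13/3, min=11/3, spread=2/3
Step 2: max=77/18, min=67/18, spread=5/9
Step 3: max=905/216, min=823/216, spread=41/108
  -> spread < 1/2 first at step 3
Step 4: max=107897/25920, min=99463/25920, spread=4217/12960
Step 5: max=1282577/311040, min=1205743/311040, spread=38417/155520
Step 6: max=76553071/18662400, min=72746129/18662400, spread=1903471/9331200
Step 7: max=913833817/223948800, min=877756583/223948800, spread=18038617/111974400
Step 8: max=54631690523/13436928000, min=52863733477/13436928000, spread=883978523/6718464000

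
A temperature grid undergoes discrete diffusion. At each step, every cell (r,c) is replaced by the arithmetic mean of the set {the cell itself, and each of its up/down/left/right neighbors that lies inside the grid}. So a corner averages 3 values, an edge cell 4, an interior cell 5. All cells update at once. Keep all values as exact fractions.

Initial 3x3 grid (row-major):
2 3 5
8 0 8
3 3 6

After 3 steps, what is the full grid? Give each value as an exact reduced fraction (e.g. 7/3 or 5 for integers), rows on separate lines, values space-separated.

Answer: 8399/2160 27499/7200 9629/2160
5897/1600 4271/1000 20741/4800
8809/2160 907/225 10039/2160

Derivation:
After step 1:
  13/3 5/2 16/3
  13/4 22/5 19/4
  14/3 3 17/3
After step 2:
  121/36 497/120 151/36
  333/80 179/50 403/80
  131/36 133/30 161/36
After step 3:
  8399/2160 27499/7200 9629/2160
  5897/1600 4271/1000 20741/4800
  8809/2160 907/225 10039/2160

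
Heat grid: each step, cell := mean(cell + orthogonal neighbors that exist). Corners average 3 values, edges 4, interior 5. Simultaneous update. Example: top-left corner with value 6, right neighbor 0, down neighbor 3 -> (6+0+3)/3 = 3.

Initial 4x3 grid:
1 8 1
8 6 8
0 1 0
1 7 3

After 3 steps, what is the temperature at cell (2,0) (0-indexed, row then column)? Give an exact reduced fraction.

Answer: 985/288

Derivation:
Step 1: cell (2,0) = 5/2
Step 2: cell (2,0) = 703/240
Step 3: cell (2,0) = 985/288
Full grid after step 3:
  10357/2160 3317/720 10447/2160
  5771/1440 133/30 5921/1440
  985/288 167/50 1043/288
  6193/2160 737/240 6683/2160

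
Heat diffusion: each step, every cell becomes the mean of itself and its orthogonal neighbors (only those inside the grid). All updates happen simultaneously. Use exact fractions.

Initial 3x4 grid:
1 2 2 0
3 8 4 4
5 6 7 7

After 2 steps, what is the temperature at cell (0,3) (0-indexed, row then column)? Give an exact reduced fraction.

Answer: 31/12

Derivation:
Step 1: cell (0,3) = 2
Step 2: cell (0,3) = 31/12
Full grid after step 2:
  19/6 237/80 49/16 31/12
  931/240 118/25 427/100 67/16
  185/36 653/120 47/8 21/4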